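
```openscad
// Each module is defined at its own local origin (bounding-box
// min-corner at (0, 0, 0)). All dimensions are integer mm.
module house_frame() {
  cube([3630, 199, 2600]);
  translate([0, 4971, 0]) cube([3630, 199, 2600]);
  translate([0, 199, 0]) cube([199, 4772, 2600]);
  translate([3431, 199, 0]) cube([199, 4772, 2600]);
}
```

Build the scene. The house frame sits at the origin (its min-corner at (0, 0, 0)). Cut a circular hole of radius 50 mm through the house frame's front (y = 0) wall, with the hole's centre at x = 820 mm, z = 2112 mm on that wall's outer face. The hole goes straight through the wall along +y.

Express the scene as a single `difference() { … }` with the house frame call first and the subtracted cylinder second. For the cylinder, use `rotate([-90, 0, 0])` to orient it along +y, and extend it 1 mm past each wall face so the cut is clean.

difference() {
  house_frame();
  translate([820, -1, 2112]) rotate([-90, 0, 0]) cylinder(h = 201, r = 50);
}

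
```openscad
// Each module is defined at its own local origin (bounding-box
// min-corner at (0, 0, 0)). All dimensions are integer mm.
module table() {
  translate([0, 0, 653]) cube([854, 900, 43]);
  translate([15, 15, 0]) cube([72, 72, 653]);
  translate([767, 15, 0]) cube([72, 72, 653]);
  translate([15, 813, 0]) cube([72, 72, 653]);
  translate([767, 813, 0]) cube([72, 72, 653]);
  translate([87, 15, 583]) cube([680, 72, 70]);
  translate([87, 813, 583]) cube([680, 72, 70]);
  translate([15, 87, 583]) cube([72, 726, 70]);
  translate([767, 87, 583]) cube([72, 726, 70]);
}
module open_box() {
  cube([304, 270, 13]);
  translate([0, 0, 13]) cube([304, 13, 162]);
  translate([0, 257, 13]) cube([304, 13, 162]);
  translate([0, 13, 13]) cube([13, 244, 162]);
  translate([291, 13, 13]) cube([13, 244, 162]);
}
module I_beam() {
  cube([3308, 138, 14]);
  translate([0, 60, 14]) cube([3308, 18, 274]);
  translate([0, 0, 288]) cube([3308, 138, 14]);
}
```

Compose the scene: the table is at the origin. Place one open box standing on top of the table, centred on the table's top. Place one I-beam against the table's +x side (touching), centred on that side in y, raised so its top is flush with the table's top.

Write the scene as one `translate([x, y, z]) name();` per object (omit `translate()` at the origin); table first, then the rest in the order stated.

table();
translate([275, 315, 696]) open_box();
translate([854, 381, 394]) I_beam();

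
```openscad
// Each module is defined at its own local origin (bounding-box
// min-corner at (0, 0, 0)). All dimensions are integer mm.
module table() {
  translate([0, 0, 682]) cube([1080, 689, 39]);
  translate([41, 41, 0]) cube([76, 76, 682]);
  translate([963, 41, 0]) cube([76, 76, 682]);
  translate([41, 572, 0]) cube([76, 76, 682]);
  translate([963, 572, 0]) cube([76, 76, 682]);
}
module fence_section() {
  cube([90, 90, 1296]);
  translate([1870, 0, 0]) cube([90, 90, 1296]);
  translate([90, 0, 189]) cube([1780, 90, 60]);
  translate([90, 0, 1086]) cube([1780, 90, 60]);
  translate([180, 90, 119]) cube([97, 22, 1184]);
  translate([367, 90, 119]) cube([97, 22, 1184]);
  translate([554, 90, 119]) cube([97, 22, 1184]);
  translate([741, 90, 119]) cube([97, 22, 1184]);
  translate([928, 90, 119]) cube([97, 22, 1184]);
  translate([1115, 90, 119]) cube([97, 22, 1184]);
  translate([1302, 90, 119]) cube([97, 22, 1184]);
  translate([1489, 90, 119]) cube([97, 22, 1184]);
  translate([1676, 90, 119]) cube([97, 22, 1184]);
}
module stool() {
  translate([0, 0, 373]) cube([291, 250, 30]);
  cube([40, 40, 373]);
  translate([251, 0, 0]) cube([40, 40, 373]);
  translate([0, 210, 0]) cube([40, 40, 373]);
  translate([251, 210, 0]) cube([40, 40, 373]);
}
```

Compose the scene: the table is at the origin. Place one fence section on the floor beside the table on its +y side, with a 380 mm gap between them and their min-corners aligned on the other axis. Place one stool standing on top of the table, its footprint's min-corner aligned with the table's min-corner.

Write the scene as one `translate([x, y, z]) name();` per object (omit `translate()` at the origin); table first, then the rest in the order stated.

table();
translate([0, 1069, 0]) fence_section();
translate([0, 0, 721]) stool();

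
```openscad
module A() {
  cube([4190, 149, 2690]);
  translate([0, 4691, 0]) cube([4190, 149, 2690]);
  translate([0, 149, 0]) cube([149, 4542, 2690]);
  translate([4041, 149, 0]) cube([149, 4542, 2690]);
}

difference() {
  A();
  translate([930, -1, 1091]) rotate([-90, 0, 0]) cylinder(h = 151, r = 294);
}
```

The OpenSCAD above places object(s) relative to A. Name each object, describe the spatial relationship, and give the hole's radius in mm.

A is a house frame. The house frame has a circular hole through its front wall. The hole's radius is 294 mm.

The subtracted cylinder has r = 294 mm.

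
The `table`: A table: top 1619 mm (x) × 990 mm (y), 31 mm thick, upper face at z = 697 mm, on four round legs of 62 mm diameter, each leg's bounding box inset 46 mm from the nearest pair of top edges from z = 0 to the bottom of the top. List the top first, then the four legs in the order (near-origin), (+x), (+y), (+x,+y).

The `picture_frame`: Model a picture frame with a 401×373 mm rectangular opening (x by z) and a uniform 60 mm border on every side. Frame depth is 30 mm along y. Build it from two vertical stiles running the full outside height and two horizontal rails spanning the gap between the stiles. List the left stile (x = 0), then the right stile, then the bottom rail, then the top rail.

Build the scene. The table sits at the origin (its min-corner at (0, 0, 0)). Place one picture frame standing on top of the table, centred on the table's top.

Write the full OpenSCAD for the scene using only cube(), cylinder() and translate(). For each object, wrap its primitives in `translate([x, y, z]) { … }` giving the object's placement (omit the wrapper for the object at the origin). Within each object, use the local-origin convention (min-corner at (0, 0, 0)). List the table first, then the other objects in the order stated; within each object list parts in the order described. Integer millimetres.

translate([0, 0, 666]) cube([1619, 990, 31]);
translate([77, 77, 0]) cylinder(h = 666, r = 31);
translate([1542, 77, 0]) cylinder(h = 666, r = 31);
translate([77, 913, 0]) cylinder(h = 666, r = 31);
translate([1542, 913, 0]) cylinder(h = 666, r = 31);
translate([549, 480, 697]) {
  cube([60, 30, 493]);
  translate([461, 0, 0]) cube([60, 30, 493]);
  translate([60, 0, 0]) cube([401, 30, 60]);
  translate([60, 0, 433]) cube([401, 30, 60]);
}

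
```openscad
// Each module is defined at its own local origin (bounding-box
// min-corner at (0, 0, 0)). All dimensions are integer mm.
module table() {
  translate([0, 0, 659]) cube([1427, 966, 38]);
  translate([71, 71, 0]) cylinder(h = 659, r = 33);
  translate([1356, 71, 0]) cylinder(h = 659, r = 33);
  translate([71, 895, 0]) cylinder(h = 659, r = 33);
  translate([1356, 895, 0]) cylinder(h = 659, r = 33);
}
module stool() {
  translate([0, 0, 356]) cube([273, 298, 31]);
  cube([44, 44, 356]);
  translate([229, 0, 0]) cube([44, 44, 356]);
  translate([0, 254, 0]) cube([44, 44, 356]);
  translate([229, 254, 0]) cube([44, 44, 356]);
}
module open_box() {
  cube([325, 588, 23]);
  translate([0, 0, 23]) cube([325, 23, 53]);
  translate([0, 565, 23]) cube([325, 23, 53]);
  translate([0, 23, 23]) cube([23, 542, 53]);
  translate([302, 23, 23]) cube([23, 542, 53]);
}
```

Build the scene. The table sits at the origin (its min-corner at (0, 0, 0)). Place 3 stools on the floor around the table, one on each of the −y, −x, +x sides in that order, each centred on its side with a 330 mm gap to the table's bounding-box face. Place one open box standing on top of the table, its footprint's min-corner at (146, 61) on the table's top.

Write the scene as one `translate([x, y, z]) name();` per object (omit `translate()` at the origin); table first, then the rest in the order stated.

table();
translate([577, -628, 0]) stool();
translate([-603, 334, 0]) stool();
translate([1757, 334, 0]) stool();
translate([146, 61, 697]) open_box();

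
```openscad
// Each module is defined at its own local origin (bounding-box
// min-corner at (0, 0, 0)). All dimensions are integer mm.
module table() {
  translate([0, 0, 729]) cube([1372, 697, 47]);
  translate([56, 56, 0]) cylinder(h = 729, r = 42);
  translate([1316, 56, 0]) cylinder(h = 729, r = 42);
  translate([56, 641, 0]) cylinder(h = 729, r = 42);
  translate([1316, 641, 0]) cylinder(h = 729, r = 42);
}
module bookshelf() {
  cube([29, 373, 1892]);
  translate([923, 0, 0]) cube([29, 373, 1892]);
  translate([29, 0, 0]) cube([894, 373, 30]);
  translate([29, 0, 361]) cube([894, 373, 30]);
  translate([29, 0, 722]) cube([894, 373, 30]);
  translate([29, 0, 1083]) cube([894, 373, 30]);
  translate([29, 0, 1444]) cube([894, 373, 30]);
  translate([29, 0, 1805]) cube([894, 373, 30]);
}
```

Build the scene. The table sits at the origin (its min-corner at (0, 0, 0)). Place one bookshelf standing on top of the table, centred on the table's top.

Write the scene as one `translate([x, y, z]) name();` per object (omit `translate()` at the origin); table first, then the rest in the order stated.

table();
translate([210, 162, 776]) bookshelf();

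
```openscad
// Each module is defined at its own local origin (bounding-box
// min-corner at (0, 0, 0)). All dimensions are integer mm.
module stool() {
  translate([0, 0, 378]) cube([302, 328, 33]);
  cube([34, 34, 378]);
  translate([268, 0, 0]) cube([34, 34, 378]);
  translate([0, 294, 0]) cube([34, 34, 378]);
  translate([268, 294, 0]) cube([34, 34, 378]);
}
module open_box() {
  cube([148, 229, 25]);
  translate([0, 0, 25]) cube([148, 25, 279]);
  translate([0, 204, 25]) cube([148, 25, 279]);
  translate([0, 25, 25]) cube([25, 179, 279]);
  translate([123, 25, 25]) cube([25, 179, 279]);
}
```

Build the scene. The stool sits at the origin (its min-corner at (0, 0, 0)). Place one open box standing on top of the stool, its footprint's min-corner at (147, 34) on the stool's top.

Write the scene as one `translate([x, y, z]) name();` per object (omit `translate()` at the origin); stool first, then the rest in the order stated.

stool();
translate([147, 34, 411]) open_box();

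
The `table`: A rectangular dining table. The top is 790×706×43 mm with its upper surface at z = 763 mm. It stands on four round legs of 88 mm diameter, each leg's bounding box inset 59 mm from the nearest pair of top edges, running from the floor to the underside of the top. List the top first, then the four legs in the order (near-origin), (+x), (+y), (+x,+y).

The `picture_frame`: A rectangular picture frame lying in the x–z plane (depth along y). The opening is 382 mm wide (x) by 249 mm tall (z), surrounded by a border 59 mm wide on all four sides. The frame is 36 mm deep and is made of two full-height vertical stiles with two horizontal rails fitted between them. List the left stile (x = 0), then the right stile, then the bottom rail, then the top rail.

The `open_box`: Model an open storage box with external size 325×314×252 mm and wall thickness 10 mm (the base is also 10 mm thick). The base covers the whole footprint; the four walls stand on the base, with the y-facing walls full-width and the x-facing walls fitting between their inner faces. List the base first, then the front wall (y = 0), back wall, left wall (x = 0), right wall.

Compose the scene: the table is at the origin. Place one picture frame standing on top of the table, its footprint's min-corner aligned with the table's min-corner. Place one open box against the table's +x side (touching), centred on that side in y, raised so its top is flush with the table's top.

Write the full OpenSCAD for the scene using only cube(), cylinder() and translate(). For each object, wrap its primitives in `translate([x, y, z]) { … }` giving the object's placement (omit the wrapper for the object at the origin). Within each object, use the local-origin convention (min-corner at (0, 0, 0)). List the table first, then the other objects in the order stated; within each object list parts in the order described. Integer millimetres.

translate([0, 0, 720]) cube([790, 706, 43]);
translate([103, 103, 0]) cylinder(h = 720, r = 44);
translate([687, 103, 0]) cylinder(h = 720, r = 44);
translate([103, 603, 0]) cylinder(h = 720, r = 44);
translate([687, 603, 0]) cylinder(h = 720, r = 44);
translate([0, 0, 763]) {
  cube([59, 36, 367]);
  translate([441, 0, 0]) cube([59, 36, 367]);
  translate([59, 0, 0]) cube([382, 36, 59]);
  translate([59, 0, 308]) cube([382, 36, 59]);
}
translate([790, 196, 511]) {
  cube([325, 314, 10]);
  translate([0, 0, 10]) cube([325, 10, 242]);
  translate([0, 304, 10]) cube([325, 10, 242]);
  translate([0, 10, 10]) cube([10, 294, 242]);
  translate([315, 10, 10]) cube([10, 294, 242]);
}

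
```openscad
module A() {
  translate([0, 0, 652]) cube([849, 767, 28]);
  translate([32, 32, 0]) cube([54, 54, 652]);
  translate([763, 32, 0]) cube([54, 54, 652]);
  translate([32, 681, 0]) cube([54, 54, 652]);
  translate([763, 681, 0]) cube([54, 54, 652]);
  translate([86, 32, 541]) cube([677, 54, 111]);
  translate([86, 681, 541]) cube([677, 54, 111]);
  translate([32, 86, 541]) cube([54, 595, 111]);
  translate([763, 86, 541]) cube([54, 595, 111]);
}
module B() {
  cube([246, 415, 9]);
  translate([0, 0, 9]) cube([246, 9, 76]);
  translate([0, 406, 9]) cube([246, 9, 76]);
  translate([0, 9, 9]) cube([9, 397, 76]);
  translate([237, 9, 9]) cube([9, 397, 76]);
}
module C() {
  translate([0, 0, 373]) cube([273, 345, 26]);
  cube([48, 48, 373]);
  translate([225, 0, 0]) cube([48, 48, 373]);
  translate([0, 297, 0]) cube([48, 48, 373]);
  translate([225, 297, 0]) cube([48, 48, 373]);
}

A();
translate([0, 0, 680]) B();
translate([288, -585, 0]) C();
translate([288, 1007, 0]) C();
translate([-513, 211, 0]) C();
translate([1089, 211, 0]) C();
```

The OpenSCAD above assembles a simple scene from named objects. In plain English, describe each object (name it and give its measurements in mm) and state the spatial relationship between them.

A is a table with a 849×767 mm rectangular top, 28 mm thick, top surface at z = 680 mm, supported by four 54×54 mm square legs, each inset 32 mm from the nearest pair of top edges, running from the floor. Four apron rails, 54 mm thick and 111 mm tall, run between adjacent legs with their top edges flush with the underside of the top and their outer faces flush with the legs' outer faces.

B is an open storage box with external size 246×415×85 mm and wall thickness 9 mm (the base is also 9 mm thick). The base covers the whole footprint; the four walls stand on the base, with the y-facing walls full-width and the x-facing walls fitting between their inner faces.

C is a simple wooden stool: a rectangular seat 273 mm (x) by 345 mm (y), 26 mm thick, top face at z = 399 mm, on four square legs, each 48×48 mm in cross-section. The legs rest on z = 0, each flush with a corner of the seat.

The open box is on top of the table. Four stools sit around the table at the −y, +y, −x, +x sides.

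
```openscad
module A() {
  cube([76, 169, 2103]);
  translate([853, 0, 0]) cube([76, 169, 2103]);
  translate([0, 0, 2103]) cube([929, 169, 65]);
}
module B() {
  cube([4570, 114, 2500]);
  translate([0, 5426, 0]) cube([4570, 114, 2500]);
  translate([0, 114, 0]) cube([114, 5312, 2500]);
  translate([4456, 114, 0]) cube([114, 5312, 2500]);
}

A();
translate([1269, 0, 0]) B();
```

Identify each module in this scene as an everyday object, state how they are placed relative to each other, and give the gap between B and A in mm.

The house frame's nearest face is 340 mm from the door frame's +x face.

A is a door frame. B is a house frame. The house frame is on the floor beside the door frame on its +x side. The gap between the house frame and the door frame is 340 mm.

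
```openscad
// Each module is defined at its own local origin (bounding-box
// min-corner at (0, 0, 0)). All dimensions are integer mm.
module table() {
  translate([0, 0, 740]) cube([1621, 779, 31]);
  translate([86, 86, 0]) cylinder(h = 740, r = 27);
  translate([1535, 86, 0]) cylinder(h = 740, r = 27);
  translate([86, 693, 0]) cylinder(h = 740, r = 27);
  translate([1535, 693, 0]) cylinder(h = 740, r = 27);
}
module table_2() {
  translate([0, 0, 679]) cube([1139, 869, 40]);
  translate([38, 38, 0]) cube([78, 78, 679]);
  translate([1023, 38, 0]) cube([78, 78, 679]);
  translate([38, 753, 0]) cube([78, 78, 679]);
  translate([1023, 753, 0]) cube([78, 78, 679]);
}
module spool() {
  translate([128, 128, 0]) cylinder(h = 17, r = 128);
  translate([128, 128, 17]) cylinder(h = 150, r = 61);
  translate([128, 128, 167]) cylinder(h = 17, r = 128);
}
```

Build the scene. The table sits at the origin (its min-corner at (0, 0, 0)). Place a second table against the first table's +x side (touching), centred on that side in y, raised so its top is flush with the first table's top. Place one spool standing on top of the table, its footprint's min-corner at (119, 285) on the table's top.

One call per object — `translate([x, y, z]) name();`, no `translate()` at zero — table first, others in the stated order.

table();
translate([1621, -45, 52]) table_2();
translate([119, 285, 771]) spool();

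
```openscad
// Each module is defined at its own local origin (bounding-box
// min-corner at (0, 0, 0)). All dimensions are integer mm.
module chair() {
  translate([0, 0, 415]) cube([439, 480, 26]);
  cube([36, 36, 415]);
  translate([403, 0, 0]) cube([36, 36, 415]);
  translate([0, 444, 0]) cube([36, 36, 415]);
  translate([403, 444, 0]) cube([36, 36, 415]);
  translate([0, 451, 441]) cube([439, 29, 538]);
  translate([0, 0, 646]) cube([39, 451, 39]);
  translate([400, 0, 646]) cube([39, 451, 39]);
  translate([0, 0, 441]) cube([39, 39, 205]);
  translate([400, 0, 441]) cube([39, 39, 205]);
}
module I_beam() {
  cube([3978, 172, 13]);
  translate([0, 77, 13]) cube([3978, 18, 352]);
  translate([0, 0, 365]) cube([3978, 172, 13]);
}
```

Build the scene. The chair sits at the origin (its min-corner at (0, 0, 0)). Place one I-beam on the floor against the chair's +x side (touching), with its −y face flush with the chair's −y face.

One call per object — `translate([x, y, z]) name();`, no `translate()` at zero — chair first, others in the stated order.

chair();
translate([439, 0, 0]) I_beam();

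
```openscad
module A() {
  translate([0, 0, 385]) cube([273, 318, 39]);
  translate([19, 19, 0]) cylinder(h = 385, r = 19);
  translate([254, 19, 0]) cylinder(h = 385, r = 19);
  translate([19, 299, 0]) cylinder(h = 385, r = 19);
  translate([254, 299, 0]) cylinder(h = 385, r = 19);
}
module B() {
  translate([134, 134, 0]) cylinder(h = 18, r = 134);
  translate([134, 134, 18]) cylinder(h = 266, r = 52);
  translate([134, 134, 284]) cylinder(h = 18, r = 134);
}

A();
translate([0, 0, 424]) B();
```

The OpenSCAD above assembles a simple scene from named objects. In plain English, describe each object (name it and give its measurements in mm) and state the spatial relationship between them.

A is a four-legged stool. The seat is a 273×318×39 mm slab whose top surface is at z = 424 mm; four round legs, each 38 mm in diameter, run from the floor (z = 0) to the underside of the seat, each leg's axis is inset half a diameter from the nearest pair of seat edges (so the leg's bounding box is flush with the corner).

B is a spool: two coaxial disc flanges of radius 134 mm and thickness 18 mm, joined by a core cylinder of radius 52 mm and height 266 mm. The lower flange rests on z = 0 and the three cylinders share a vertical axis.

The spool is on top of the stool.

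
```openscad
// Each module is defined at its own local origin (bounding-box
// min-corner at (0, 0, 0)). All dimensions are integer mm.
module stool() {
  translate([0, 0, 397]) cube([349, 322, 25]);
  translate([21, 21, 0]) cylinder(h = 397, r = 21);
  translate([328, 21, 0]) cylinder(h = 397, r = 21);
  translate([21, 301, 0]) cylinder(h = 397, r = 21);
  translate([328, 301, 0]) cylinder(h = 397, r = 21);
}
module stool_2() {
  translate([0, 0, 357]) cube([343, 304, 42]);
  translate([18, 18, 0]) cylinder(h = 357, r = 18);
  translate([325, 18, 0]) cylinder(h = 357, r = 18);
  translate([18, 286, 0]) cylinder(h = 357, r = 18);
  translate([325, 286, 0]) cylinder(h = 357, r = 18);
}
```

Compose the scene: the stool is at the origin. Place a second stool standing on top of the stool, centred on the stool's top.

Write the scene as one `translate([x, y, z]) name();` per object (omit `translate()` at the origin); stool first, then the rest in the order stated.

stool();
translate([3, 9, 422]) stool_2();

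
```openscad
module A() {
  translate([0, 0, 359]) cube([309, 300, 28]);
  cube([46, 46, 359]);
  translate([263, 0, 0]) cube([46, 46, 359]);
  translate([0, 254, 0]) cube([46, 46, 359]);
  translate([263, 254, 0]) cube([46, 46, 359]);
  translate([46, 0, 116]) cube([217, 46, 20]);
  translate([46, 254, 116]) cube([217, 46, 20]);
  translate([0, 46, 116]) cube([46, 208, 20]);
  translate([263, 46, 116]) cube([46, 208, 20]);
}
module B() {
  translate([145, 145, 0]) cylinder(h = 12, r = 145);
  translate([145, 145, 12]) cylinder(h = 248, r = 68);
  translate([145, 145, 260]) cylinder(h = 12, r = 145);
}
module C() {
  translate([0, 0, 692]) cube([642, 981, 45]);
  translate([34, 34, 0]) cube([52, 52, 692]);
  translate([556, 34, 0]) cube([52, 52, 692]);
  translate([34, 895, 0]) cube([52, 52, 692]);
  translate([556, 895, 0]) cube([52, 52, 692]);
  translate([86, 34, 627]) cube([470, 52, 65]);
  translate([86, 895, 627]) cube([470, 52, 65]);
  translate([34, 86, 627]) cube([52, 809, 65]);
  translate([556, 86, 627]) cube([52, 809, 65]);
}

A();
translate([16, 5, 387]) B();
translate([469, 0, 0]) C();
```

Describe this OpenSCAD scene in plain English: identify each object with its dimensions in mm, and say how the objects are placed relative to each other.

A is a four-legged stool. The seat is a 309×300×28 mm slab whose top surface is at z = 387 mm; four square legs, each 46×46 mm in cross-section, run from the floor (z = 0) to the underside of the seat, each flush with a corner of the seat. Four stretchers, 46 mm wide and 20 mm tall, connect adjacent legs with their undersides at z = 116 mm, each running between the inner faces of the legs it joins and aligned with the legs' outer faces on the other axis.

B is a spool: two coaxial disc flanges of radius 145 mm and thickness 12 mm, joined by a core cylinder of radius 68 mm and height 248 mm. The lower flange rests on z = 0 and the three cylinders share a vertical axis.

C is a table: top 642 mm (x) × 981 mm (y), 45 mm thick, upper face at z = 737 mm, on four 52×52 mm square legs, each inset 34 mm from the nearest pair of top edges, running from z = 0 to the bottom of the top. Four apron rails, 52 mm thick and 65 mm tall, run between adjacent legs with their top edges flush with the underside of the top and their outer faces flush with the legs' outer faces.

The spool is on top of the stool. The table is on the floor beside the stool on its +x side.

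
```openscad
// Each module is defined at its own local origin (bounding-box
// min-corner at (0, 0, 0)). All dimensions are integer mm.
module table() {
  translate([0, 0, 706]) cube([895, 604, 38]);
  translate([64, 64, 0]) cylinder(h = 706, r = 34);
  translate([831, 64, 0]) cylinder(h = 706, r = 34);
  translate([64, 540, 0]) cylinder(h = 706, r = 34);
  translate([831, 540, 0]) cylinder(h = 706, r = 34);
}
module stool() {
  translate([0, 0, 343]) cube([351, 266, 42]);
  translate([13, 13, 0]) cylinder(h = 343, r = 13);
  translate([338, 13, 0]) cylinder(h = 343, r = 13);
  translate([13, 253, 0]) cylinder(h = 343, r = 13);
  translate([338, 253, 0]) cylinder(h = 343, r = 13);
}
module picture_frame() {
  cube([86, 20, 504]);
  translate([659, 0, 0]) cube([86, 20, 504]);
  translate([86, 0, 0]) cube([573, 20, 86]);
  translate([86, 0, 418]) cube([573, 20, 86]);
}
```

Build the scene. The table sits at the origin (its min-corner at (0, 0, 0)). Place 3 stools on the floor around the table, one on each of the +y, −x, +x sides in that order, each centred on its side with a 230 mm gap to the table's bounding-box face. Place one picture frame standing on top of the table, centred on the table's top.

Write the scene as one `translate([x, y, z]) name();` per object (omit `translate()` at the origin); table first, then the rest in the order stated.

table();
translate([272, 834, 0]) stool();
translate([-581, 169, 0]) stool();
translate([1125, 169, 0]) stool();
translate([75, 292, 744]) picture_frame();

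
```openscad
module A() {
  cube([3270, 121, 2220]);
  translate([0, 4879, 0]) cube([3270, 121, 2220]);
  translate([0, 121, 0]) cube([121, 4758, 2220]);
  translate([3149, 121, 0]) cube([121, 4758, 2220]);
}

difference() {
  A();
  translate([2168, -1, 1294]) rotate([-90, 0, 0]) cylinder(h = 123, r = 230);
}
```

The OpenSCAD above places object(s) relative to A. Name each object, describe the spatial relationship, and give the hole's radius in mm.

The subtracted cylinder has r = 230 mm.

A is a house frame. The house frame has a circular hole through its front wall. The hole's radius is 230 mm.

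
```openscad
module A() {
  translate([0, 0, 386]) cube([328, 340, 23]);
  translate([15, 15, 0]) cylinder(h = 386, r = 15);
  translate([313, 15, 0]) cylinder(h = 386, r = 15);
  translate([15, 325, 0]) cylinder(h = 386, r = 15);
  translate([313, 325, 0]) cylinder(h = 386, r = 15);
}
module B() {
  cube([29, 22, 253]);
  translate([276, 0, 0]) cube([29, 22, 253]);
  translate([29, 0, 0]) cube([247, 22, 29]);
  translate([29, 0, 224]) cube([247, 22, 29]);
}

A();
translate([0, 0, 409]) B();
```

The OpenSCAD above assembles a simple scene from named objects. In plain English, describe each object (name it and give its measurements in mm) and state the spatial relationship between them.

A is a four-legged stool. The seat is a 328×340×23 mm slab whose top surface is at z = 409 mm; four round legs, each 30 mm in diameter, run from the floor (z = 0) to the underside of the seat, each leg's axis is inset half a diameter from the nearest pair of seat edges (so the leg's bounding box is flush with the corner).

B is a rectangular picture frame lying in the x–z plane (depth along y). The opening is 247 mm wide (x) by 195 mm tall (z), surrounded by a border 29 mm wide on all four sides. The frame is 22 mm deep and is made of two full-height vertical stiles with two horizontal rails fitted between them.

The picture frame is on top of the stool.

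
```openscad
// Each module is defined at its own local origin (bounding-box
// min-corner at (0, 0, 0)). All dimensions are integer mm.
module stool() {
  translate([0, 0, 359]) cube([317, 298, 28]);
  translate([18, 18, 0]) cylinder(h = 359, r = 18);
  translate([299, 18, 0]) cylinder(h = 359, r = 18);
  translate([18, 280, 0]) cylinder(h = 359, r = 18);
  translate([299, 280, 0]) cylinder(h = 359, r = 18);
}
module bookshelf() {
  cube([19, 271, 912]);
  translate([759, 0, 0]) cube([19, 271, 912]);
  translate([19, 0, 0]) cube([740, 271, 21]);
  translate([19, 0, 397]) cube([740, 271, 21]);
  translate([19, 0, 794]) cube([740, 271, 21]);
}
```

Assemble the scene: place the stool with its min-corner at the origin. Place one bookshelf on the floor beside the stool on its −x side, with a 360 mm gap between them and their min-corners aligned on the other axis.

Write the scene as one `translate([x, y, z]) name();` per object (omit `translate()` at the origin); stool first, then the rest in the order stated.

stool();
translate([-1138, 0, 0]) bookshelf();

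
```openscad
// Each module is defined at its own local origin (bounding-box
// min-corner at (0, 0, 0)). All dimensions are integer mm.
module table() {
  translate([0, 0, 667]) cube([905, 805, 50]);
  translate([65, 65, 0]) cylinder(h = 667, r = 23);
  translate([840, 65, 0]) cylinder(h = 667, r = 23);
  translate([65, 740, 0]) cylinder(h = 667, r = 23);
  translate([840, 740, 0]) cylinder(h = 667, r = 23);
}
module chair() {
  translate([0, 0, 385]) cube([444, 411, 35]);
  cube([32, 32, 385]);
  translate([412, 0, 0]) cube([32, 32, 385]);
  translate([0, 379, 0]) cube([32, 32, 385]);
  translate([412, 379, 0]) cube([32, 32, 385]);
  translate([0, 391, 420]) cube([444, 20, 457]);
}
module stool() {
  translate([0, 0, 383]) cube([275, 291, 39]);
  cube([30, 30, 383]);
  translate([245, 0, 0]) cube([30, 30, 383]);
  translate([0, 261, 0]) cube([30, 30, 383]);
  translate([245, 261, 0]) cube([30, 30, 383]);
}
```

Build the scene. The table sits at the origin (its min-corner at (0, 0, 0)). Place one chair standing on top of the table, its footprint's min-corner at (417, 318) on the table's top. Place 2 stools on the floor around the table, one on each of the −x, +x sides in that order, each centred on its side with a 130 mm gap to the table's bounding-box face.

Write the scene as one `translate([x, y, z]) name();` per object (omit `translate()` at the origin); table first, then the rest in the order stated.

table();
translate([417, 318, 717]) chair();
translate([-405, 257, 0]) stool();
translate([1035, 257, 0]) stool();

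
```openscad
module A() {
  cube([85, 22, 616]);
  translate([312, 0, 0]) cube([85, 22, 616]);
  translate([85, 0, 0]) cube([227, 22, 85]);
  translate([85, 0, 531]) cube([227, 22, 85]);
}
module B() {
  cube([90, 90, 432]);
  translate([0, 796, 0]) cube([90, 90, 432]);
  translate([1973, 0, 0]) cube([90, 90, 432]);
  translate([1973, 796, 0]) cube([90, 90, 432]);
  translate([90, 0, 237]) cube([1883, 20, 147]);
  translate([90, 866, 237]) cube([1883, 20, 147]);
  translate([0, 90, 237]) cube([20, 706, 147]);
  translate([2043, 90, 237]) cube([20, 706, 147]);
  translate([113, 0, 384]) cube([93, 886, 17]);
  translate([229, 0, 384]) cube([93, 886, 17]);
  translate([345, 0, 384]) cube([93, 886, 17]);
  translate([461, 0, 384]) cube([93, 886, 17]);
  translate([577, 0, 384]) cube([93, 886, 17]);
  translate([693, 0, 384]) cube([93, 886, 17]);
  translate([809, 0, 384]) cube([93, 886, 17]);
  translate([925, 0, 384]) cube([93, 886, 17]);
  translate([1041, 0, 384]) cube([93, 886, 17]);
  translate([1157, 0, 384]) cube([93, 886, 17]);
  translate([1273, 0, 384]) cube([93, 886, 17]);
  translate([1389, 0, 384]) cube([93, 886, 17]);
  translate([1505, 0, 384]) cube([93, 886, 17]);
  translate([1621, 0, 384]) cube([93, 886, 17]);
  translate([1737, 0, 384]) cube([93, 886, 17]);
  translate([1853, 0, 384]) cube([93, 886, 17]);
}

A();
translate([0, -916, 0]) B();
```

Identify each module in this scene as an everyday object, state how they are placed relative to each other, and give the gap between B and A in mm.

A is a picture frame. B is a bed frame. The bed frame is on the floor beside the picture frame on its −y side. The gap between the bed frame and the picture frame is 30 mm.

The bed frame's nearest face is 30 mm from the picture frame's −y face.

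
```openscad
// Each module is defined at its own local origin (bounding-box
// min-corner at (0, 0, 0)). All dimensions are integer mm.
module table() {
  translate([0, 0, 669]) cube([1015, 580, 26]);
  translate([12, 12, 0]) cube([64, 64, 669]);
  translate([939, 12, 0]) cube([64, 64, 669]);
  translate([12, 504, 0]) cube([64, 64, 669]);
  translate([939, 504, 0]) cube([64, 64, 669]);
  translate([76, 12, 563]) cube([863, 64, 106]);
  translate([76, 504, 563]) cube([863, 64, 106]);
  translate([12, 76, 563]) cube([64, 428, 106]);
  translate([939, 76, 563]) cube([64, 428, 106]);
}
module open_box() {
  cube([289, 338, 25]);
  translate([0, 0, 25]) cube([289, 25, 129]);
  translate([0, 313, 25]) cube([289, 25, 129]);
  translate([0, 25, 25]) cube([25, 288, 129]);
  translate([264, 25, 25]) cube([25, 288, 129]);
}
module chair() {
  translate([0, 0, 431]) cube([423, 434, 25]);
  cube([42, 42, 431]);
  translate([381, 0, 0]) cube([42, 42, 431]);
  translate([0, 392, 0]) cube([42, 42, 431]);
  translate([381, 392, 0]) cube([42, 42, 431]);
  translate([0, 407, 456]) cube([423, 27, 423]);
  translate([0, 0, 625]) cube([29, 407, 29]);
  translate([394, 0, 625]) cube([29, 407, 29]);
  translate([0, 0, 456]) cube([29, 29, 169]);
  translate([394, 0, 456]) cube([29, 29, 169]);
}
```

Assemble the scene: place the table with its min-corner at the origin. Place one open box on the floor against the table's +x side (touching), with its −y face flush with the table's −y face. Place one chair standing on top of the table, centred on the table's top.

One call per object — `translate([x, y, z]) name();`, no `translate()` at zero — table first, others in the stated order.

table();
translate([1015, 0, 0]) open_box();
translate([296, 73, 695]) chair();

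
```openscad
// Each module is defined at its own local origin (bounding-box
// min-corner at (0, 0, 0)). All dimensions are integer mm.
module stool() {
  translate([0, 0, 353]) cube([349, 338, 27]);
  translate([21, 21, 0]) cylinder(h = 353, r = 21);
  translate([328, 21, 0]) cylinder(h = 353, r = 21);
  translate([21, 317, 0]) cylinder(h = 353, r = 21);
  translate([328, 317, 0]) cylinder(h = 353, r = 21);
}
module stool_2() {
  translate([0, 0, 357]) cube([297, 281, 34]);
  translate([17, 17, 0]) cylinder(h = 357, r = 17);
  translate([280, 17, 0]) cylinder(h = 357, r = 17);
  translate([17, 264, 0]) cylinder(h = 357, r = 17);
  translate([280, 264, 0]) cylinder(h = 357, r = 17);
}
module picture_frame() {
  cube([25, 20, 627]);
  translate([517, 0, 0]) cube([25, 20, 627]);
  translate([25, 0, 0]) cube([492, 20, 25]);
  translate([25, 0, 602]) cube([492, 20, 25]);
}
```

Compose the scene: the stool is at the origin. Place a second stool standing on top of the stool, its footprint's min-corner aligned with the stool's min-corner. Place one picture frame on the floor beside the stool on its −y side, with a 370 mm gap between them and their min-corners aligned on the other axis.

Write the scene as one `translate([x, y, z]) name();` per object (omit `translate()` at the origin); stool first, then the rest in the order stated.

stool();
translate([0, 0, 380]) stool_2();
translate([0, -390, 0]) picture_frame();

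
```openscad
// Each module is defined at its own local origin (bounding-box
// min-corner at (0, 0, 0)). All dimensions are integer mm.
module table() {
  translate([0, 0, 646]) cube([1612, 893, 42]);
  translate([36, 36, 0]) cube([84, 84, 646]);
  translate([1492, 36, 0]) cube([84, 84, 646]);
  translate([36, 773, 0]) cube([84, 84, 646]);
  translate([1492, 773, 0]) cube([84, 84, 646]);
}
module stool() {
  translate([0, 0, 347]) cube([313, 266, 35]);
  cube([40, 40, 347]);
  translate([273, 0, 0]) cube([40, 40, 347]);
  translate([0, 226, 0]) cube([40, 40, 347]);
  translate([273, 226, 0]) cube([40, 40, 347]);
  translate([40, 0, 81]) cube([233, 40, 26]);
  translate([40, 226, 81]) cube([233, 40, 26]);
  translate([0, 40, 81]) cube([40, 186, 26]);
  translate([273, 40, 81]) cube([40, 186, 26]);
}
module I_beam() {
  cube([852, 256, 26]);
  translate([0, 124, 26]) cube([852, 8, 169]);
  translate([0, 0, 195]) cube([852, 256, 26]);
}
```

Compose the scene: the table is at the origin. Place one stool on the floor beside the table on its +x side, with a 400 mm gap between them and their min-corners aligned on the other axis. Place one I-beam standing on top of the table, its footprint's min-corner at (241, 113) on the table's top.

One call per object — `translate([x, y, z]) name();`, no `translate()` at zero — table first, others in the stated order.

table();
translate([2012, 0, 0]) stool();
translate([241, 113, 688]) I_beam();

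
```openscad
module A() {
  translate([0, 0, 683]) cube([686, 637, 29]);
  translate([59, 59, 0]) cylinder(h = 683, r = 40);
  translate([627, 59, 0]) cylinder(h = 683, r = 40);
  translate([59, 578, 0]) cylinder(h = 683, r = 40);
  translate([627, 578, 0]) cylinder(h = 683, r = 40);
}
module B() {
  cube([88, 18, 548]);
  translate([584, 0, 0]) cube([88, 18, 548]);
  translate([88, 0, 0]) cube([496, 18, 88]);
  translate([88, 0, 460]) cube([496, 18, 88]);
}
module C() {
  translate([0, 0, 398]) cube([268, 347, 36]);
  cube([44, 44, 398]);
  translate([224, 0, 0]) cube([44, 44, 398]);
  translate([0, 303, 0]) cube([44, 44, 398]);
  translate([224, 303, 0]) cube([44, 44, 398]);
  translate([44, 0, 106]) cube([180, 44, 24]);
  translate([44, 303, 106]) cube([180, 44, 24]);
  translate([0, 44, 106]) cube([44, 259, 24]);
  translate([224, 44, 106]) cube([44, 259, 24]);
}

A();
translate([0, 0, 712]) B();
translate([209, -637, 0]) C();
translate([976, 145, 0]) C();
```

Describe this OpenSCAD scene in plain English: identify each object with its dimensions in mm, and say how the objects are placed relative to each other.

A is a table: top 686 mm (x) × 637 mm (y), 29 mm thick, upper face at z = 712 mm, on four round legs of 80 mm diameter, each leg's bounding box inset 19 mm from the nearest pair of top edges, running from z = 0 to the bottom of the top.

B is a picture frame with a 496×372 mm rectangular opening (x by z) and a uniform 88 mm border on every side. Frame depth is 18 mm along y. It is built from two vertical stiles running the full outside height and two horizontal rails spanning the gap between the stiles.

C is a simple wooden stool: a rectangular seat 268 mm (x) by 347 mm (y), 36 mm thick, top face at z = 434 mm, on four square legs, each 44×44 mm in cross-section. The legs rest on z = 0, each flush with a corner of the seat. Four stretchers, 44 mm wide and 24 mm tall, connect adjacent legs with their undersides at z = 106 mm, each running between the inner faces of the legs it joins and aligned with the legs' outer faces on the other axis.

The picture frame is on top of the table. Two stools sit around the table at the −y, +x sides.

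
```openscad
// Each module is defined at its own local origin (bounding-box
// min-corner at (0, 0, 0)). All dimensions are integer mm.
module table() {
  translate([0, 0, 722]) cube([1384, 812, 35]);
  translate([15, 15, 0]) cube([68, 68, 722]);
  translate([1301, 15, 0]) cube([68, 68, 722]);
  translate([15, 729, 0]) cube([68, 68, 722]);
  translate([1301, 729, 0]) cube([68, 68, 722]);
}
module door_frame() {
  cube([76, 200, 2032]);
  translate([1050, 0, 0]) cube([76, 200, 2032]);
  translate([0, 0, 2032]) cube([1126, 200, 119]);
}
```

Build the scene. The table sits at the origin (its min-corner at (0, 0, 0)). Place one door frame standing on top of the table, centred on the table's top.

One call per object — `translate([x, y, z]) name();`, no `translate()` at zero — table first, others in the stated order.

table();
translate([129, 306, 757]) door_frame();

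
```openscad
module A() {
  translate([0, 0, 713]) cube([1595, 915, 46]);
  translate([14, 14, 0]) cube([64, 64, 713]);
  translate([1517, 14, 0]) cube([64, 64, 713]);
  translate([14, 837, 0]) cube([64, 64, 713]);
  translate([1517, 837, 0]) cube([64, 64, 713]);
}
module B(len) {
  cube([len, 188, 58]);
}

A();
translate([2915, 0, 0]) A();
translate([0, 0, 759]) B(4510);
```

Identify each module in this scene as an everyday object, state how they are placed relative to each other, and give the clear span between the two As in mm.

A is a table. B is a beam. A beam spans the tops of two tables. The clear span between the two tables is 1320 mm.

Second table starts at x = 2915; first ends at x = 1595; clear span = 2915 − 1595 = 1320 mm.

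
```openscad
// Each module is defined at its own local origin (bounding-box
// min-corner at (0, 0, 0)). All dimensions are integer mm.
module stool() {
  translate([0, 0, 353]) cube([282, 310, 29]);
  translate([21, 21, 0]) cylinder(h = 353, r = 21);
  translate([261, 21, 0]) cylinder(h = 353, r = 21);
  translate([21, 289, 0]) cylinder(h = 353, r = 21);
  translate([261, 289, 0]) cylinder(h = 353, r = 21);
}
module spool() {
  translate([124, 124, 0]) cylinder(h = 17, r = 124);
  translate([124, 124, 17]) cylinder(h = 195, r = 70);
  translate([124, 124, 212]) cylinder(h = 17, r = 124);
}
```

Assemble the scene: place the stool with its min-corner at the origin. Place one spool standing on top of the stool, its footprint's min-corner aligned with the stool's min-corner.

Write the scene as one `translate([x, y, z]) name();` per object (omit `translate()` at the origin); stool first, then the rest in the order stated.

stool();
translate([0, 0, 382]) spool();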